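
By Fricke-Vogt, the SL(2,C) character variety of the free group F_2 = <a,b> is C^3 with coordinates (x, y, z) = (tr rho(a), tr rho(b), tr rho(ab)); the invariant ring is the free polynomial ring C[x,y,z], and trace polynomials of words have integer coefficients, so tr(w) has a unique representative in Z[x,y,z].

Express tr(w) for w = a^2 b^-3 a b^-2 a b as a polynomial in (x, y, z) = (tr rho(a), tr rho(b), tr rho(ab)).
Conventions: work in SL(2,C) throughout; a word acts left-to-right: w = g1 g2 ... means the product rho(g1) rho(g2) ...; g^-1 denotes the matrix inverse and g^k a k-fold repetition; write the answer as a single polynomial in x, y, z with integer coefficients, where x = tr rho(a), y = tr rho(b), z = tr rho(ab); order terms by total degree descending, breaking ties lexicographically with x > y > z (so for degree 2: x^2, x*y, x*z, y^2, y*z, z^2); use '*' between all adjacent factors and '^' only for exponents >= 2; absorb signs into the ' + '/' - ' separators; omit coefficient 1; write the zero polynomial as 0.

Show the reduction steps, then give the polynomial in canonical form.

trace(a b a) = trace(a) trace(b a) - trace(b)   [square of a] = x*z - y
trace(b a^3) = trace(a) trace(a b a) - trace(a b)   [square of a] = x^2*z - x*y - z
trace(a b a^3) = trace(a) trace(b a^3) - trace(b a^2)   [square of a] = x^3*z - x^2*y - 2*x*z + y
trace(b a b a) = trace(b a) trace(b a) - trace(1)   [split at a repeated b] = z^2 - 2
trace(b a b) = trace(b) trace(a b) - trace(a)   [square of b] = y*z - x
trace(b a b a^2) = trace(a) trace(b a b a) - trace(b a b)   [square of a] = x*z^2 - y*z - x
trace(a b a^3 b) = trace(a) trace(b a b a^2) - trace(b a b a)   [square of a] = x^2*z^2 - x*y*z - x^2 - z^2 + 2
trace(a b^-1 a b a^2) = trace(a b a^3) trace(b) - trace(a b a^3 b)   [inverse elimination on b] = x^3*y*z - x^2*y^2 - x^2*z^2 - x*y*z + x^2 + y^2 + z^2 - 2
trace(a^2) = trace(a) trace(a) - trace(1)   [square of a] = x^2 - 2
trace(b a^2 b) = trace(b) trace(a^2 b) - trace(a^2)   [square of b] = x*y*z - x^2 - y^2 + 2
trace(a b a^2 b a) = trace(a) trace(b a^2 b a) - trace(b a^2 b)   [square of a] = x^2*z^2 - 2*x*y*z + y^2 - 2
trace(b a b a b a) = trace(a b a b) trace(a b) - trace(b a)   [split at a repeated a] = z^3 - 3*z
trace(b a b a b) = trace(b) trace(a b a b) - trace(a b a)   [square of b] = y*z^2 - x*z - y
trace(a b a^2 b a b) = trace(a) trace(b a b a b a) - trace(b a b a b)   [square of a] = x*z^3 - y*z^2 - 2*x*z + y
trace(a b^-1 a b a^2 b) = trace(a b a^2 b a) trace(b) - trace(a b a^2 b a b)   [inverse elimination on b] = x^2*y*z^2 - 2*x*y^2*z - x*z^3 + y^3 + y*z^2 + 2*x*z - 3*y
trace(a b a^2 b^-1 a b^-1) = trace(a b^-1 a b a^2) trace(b) - trace(a b^-1 a b a^2 b)   [inverse elimination on b] = x^3*y^2*z - x^2*y^3 - 2*x^2*y*z^2 + x*y^2*z + x*z^3 + x^2*y - 2*x*z + y
trace(a b a^2 b^-1 a) = trace(a^2 b a^2) trace(b) - trace(a^2 b a^2 b)   [inverse elimination on b] = x^3*y*z - x^2*y^2 - x^2*z^2 + 2
trace(b^-1 a b^-2 a b a^2) = trace(a b a^2 b^-1 a b^-1) trace(b) - trace(a b a^2 b^-1 a)   [inverse elimination on b] = x^3*y^3*z - x^2*y^4 - 2*x^2*y^2*z^2 - x^3*y*z + x*y^3*z + x*y*z^3 + 2*x^2*y^2 + x^2*z^2 - 2*x*y*z + y^2 - 2
trace(a b^-2 a b a^2) = trace(a b a^3 b^-1) trace(b) - trace(a b a^3)   [inverse elimination on b] = x^3*y^2*z - x^2*y^3 - x^2*y*z^2 - x^3*z - x*y^2*z + 2*x^2*y + y^3 + y*z^2 + 2*x*z - 3*y
trace(a b^-2 a b a^2 b^-2) = trace(b^-1 a b^-2 a b a^2) trace(b) - trace(b^-1 a b^-2 a b a^2 b)   [inverse elimination on b] = x^3*y^4*z - x^2*y^5 - 2*x^2*y^3*z^2 - 2*x^3*y^2*z + x*y^4*z + x*y^2*z^3 + 3*x^2*y^3 + 2*x^2*y*z^2 + x^3*z - x*y^2*z - 2*x^2*y - y*z^2 - 2*x*z + y
trace(a^2 b^-3 a b^-2 a b) = trace(a b^-2 a b a^2 b^-2) trace(b) - trace(a b^-2 a b a^2 b^-1)   [inverse elimination on b] = x^3*y^5*z - x^2*y^6 - 2*x^2*y^4*z^2 - 3*x^3*y^3*z + x*y^5*z + x*y^3*z^3 + 4*x^2*y^4 + 4*x^2*y^2*z^2 + 2*x^3*y*z - 2*x*y^3*z - x*y*z^3 - 4*x^2*y^2 - x^2*z^2 - y^2*z^2 + 2

x^3*y^5*z - x^2*y^6 - 2*x^2*y^4*z^2 - 3*x^3*y^3*z + x*y^5*z + x*y^3*z^3 + 4*x^2*y^4 + 4*x^2*y^2*z^2 + 2*x^3*y*z - 2*x*y^3*z - x*y*z^3 - 4*x^2*y^2 - x^2*z^2 - y^2*z^2 + 2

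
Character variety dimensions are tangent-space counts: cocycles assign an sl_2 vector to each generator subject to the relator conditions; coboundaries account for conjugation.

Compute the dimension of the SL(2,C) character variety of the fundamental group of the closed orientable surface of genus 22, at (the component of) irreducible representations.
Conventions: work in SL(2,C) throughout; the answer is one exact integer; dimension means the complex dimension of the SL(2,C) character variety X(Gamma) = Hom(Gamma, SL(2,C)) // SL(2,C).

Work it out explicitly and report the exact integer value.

126

pi_1 of the closed genus-22 surface has 44 generators bound by the single product-of-commutators relator.
A cocycle assigns one sl_2 vector per generator subject to the relator condition d_2(z) = 0: dim of the unconstrained space is 3*2g = 132.
At an irreducible rho, H^2 = coker(d_2) vanishes (Poincare duality: H^2 is dual to H^0 = invariants = 0), so d_2 is surjective onto sl_2 and dim Z^1 = 132 - 3 = 129.
Coboundaries contribute dim B^1 = 3 (injective at irreducible rho).
Hence dim X = 129 - 3 = 126.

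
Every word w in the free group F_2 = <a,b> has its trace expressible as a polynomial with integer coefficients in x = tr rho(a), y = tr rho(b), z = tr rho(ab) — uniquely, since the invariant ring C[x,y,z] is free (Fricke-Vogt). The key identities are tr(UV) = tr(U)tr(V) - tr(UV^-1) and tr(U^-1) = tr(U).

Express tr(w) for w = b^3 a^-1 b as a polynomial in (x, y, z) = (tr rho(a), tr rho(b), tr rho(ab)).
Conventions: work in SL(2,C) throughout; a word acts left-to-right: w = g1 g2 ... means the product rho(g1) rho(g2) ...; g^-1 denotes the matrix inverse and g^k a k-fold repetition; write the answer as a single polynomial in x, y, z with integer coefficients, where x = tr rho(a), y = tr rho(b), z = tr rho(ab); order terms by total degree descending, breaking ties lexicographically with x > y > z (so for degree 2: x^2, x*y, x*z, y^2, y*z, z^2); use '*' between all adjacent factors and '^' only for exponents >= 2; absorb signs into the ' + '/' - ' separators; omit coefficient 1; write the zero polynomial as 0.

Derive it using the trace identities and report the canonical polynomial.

apply: tr(b^2) = tr(b)*tr(b) - tr(1) = y^2 - 2
tr(b^3) = tr(b)*tr(b^2) - tr(b) = y^3 - 3*y
use: tr(b^4) = tr(b)*tr(b^3) - tr(b^2) = y^4 - 4*y^2 + 2
apply: tr(a b^2) = tr(b)*tr(a b) - tr(a) = y*z - x
use: tr(a b^3) = tr(b)*tr(a b^2) - tr(a b) = y^2*z - x*y - z
apply: tr(b^4 a) = tr(b)*tr(a b^3) - tr(a b^2) = y^3*z - x*y^2 - 2*y*z + x
apply: tr(b^3 a^-1 b) = tr(b^4)*tr(a) - tr(b^4 a) = x*y^4 - y^3*z - 3*x*y^2 + 2*y*z + x

x*y^4 - y^3*z - 3*x*y^2 + 2*y*z + x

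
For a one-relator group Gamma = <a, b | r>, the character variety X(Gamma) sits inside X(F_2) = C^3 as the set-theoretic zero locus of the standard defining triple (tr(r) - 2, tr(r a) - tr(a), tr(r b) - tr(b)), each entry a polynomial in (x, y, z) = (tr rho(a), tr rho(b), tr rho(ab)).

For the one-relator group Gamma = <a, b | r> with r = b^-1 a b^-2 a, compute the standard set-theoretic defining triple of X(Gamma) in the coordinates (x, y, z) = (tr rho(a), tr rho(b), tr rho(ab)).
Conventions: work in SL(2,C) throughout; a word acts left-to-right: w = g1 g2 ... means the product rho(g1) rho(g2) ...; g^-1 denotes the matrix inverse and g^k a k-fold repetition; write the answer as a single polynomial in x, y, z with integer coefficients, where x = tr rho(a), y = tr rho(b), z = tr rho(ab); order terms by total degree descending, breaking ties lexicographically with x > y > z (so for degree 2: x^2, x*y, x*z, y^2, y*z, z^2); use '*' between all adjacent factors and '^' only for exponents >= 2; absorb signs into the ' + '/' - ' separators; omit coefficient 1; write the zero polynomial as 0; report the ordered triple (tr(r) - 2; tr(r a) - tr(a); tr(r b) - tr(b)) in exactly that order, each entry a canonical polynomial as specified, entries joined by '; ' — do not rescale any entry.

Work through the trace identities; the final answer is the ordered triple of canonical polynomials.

apply: trace(a^2) = trace(a) * trace(a) - trace(1)  (reduce the a square) = x^2 - 2
trace(a^2 b) = trace(a) * trace(b a) - trace(b)  (reduce the a square) = x*z - y
apply: trace(b^-1 a^2) = trace(a^2) * trace(b) - trace(a^2 b)  (eliminate b^-1) = x^2*y - x*z - y
apply: trace(a b^-2 a) = trace(b^-1 a^2) * trace(b) - trace(b^-1 a^2 b)  (eliminate b^-1) = x^2*y^2 - x*y*z - x^2 - y^2 + 2
trace(a b a b) = trace(b a) * trace(b a) - trace(1)  (split on b) = z^2 - 2
trace(a b a b^-1) = trace(a b a) * trace(b) - trace(a b a b)  (eliminate b^-1) = x*y*z - y^2 - z^2 + 2
use: trace(a b^-2 a b) = trace(a b a b^-1) * trace(b) - trace(a b a)  (eliminate b^-1) = x*y^2*z - y^3 - y*z^2 - x*z + 3*y
trace(b^-1 a b^-2 a) = trace(a b^-2 a) * trace(b) - trace(a b^-2 a b)  (eliminate b^-1) = x^2*y^3 - 2*x*y^2*z - x^2*y + y*z^2 + x*z - y
trace(a^3) = trace(a) * trace(a^2) - trace(a)   [square of a] = x^3 - 3*x
trace(a^3 b) = trace(a) * trace(a b a) - trace(a b)   [square of a] = x^2*z - x*y - z
trace(a b^-1 a^2) = trace(a^3) * trace(b) - trace(a^3 b)   [inverse elimination on b] = x^3*y - x^2*z - 2*x*y + z
trace(b a b) = trace(b) * trace(a b) - trace(a)   [square of b] = y*z - x
use: trace(a^2 b a b) = trace(a) * trace(b a b a) - trace(b a b)   [square of a] = x*z^2 - y*z - x
trace(a b^-1 a^2 b) = trace(a^2 b a) * trace(b) - trace(a^2 b a b)   [inverse elimination on b] = x^2*y*z - x*y^2 - x*z^2 + x
trace(a^2 b^-1 a b^-1) = trace(a b^-1 a^2) * trace(b) - trace(a b^-1 a^2 b)   [inverse elimination on b] = x^3*y^2 - 2*x^2*y*z - x*y^2 + x*z^2 + y*z - x
apply: trace(b^-1 a b^-2 a^2) = trace(a^2 b^-1 a b^-1) * trace(b) - trace(a^2 b^-1 a)   [inverse elimination on b] = x^3*y^3 - 2*x^2*y^2*z - x^3*y - x*y^3 + x*y*z^2 + x^2*z + y^2*z + x*y - z
assemble the triple (trace(r) - 2; trace(r a) - x; trace(r b) - y)

x^2*y^3 - 2*x*y^2*z - x^2*y + y*z^2 + x*z - y - 2; x^3*y^3 - 2*x^2*y^2*z - x^3*y - x*y^3 + x*y*z^2 + x^2*z + y^2*z + x*y - x - z; x^2*y^2 - x*y*z - x^2 - y^2 - y + 2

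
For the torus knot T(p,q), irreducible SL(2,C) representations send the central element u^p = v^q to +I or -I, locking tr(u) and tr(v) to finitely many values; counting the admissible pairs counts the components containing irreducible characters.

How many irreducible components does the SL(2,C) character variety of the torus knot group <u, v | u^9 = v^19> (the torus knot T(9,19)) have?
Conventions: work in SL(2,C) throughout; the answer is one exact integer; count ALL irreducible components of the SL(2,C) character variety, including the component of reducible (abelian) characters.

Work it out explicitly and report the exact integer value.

73

Gamma = < u, v | u^9 = v^19 > (torus knot T(9,19)); the central element u^9 = v^19 acts as +I or -I in any irreducible SL(2,C) representation.
On an irreducible component, tr(u) is locked at 2*cos(pi*alpha/9) for some alpha in 1..8, and tr(v) at 2*cos(pi*beta/19) for some beta in 1..18.
u^9 = (-1)^alpha I and v^19 = (-1)^beta I must agree, so alpha and beta have equal parity.
Enumerate parity-matched pairs: 4*9 odd-odd plus 4*9 even-even gives 72.
Total: 72 irreducible-character components + 1 reducible (abelian) component = 73.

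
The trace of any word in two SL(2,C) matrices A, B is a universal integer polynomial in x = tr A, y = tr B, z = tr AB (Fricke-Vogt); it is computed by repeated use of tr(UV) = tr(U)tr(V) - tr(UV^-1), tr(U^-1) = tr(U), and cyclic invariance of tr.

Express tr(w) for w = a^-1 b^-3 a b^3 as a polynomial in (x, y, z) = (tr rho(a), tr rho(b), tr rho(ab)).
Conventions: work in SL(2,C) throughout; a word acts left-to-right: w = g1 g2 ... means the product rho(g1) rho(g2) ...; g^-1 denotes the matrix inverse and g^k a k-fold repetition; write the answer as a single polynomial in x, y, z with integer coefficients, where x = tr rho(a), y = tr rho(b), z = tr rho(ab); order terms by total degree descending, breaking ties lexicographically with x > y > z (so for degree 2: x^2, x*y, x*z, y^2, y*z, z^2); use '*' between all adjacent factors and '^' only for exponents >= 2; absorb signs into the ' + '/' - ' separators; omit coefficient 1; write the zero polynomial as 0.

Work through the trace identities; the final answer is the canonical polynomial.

-x*y^5*z + x^2*y^4 + y^6 + y^4*z^2 + 2*x*y^3*z - 2*x^2*y^2 - 6*y^4 - 2*y^2*z^2 - x*y*z + x^2 + 9*y^2 + z^2 - 2

trace(a b^2) = trace(b) * trace(a b) - trace(a) = y*z - x
trace(a^2 b) = trace(a) * trace(b a) - trace(b) = x*z - y
trace(a^2) = trace(a) * trace(a) - trace(1) = x^2 - 2
trace(b a^2 b) = trace(b) * trace(a^2 b) - trace(a^2) = x*y*z - x^2 - y^2 + 2
trace(a b^3 a) = trace(b) * trace(b a^2 b) - trace(b a^2) = x*y^2*z - x^2*y - y^3 - x*z + 3*y
trace(a b a b) = trace(a b) * trace(a b) - trace(1) = z^2 - 2
trace(b a b a b) = trace(b) * trace(a b a b) - trace(a b a) = y*z^2 - x*z - y
trace(a b^3 a b) = trace(b) * trace(b a b a b) - trace(b a b a) = y^2*z^2 - x*y*z - y^2 - z^2 + 2
trace(b^-1 a b^3 a) = trace(a b^3 a) * trace(b) - trace(a b^3 a b) = x*y^3*z - x^2*y^2 - y^4 - y^2*z^2 + 4*y^2 + z^2 - 2
trace(b^-1 a b^3 a^-1) = trace(b^-1 a b^3) * trace(a) - trace(b^-1 a b^3 a) = -x*y^3*z + x^2*y^2 + y^4 + y^2*z^2 + x*y*z - x^2 - 4*y^2 - z^2 + 2
trace(b^2) = trace(b) * trace(b) - trace(1) = y^2 - 2
trace(b^3) = trace(b) * trace(b^2) - trace(b) = y^3 - 3*y
trace(b^-2 a b^3 a^-1) = trace(b^-1 a b^3 a^-1) * trace(b) - trace(b^-1 a b^3 a^-1 b) = -x*y^4*z + x^2*y^3 + y^5 + y^3*z^2 + x*y^2*z - x^2*y - 5*y^3 - y*z^2 + 5*y
trace(a^-1 b^-3 a b^3) = trace(b^-2 a b^3 a^-1) * trace(b) - trace(b^-2 a b^3 a^-1 b) = -x*y^5*z + x^2*y^4 + y^6 + y^4*z^2 + 2*x*y^3*z - 2*x^2*y^2 - 6*y^4 - 2*y^2*z^2 - x*y*z + x^2 + 9*y^2 + z^2 - 2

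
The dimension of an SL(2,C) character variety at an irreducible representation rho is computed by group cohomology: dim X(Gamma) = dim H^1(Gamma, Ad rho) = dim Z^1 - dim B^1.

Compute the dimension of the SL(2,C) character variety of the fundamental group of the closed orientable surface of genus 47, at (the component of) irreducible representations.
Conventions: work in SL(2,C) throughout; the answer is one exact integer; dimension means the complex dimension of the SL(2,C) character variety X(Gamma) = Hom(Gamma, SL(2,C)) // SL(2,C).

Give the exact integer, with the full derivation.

276

Gamma = pi_1(Sigma_47) = < a_1, b_1, ..., a_47, b_47 | prod [a_i, b_i] > has 2g = 94 generators and 1 relator.
A cocycle assigns one sl_2 vector per generator subject to the relator condition d_2(z) = 0: dim of the unconstrained space is 3*2g = 282.
d_2 is surjective at irreducible rho (its cokernel H^2 is dual to H^0 = 0), so dim Z^1 = 282 - 3 = 279.
As always at irreducible rho, dim B^1 = 3.
dim X = dim H^1 = 279 - 3 = 276.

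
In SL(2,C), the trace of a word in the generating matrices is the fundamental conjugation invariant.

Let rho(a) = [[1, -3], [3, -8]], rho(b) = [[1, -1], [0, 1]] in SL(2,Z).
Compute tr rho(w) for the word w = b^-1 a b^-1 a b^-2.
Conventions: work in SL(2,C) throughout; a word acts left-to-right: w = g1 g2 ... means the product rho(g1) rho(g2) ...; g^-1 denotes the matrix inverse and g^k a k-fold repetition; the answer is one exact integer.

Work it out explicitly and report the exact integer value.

-10

rho(b^-1) = [[1, 1], [0, 1]]
... * rho(a) = [[1, -3], [3, -8]]  ->  [[4, -11], [3, -8]]
... * rho(b^-1) = [[1, 1], [0, 1]]  ->  [[4, -7], [3, -5]]
... * rho(a) = [[1, -3], [3, -8]]  ->  [[-17, 44], [-12, 31]]
... * rho(b^-1) = [[1, 1], [0, 1]]  ->  [[-17, 27], [-12, 19]]
... * rho(b^-1) = [[1, 1], [0, 1]]  ->  [[-17, 10], [-12, 7]]
tr = -17 + 7 = -10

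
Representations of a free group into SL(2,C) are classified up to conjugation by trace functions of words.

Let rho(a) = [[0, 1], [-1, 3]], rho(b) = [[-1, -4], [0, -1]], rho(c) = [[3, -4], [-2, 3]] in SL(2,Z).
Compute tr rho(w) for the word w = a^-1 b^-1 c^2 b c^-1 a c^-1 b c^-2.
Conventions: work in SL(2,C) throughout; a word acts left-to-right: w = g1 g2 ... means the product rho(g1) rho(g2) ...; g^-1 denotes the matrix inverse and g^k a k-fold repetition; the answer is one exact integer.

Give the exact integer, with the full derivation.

rho(a^-1) = [[3, -1], [1, 0]]
... * rho(b^-1) = [[-1, 4], [0, -1]]  ->  [[-3, 13], [-1, 4]]
... * rho(c) = [[3, -4], [-2, 3]]  ->  [[-35, 51], [-11, 16]]
... * rho(c) = [[3, -4], [-2, 3]]  ->  [[-207, 293], [-65, 92]]
... * rho(b) = [[-1, -4], [0, -1]]  ->  [[207, 535], [65, 168]]
... * rho(c^-1) = [[3, 4], [2, 3]]  ->  [[1691, 2433], [531, 764]]
... * rho(a) = [[0, 1], [-1, 3]]  ->  [[-2433, 8990], [-764, 2823]]
... * rho(c^-1) = [[3, 4], [2, 3]]  ->  [[10681, 17238], [3354, 5413]]
... * rho(b) = [[-1, -4], [0, -1]]  ->  [[-10681, -59962], [-3354, -18829]]
... * rho(c^-1) = [[3, 4], [2, 3]]  ->  [[-151967, -222610], [-47720, -69903]]
... * rho(c^-1) = [[3, 4], [2, 3]]  ->  [[-901121, -1275698], [-282966, -400589]]
tr = -901121 + -400589 = -1301710

-1301710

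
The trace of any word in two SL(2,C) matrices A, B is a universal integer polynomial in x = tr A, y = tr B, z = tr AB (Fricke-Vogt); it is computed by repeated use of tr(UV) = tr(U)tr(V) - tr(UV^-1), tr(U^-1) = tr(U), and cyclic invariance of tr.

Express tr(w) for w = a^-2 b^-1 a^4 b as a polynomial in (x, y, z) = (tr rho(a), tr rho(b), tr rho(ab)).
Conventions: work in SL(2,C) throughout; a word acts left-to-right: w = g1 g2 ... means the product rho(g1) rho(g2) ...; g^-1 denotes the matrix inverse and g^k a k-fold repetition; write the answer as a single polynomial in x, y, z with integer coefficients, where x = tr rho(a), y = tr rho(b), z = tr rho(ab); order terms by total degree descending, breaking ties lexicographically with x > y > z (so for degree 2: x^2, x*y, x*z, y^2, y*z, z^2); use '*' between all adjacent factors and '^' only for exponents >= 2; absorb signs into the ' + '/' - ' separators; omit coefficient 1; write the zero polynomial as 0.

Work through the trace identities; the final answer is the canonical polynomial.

tr(a^2) = tr(a)*tr(a) - tr(1) = x^2 - 2
use: tr(a^3) = tr(a)*tr(a^2) - tr(a) = x^3 - 3*x
apply: tr(a^4) = tr(a)*tr(a^3) - tr(a^2) = x^4 - 4*x^2 + 2
use: tr(a b a) = tr(a)*tr(b a) - tr(b) = x*z - y
tr(b a^3) = tr(a)*tr(a b a) - tr(a b) = x^2*z - x*y - z
tr(b a^4) = tr(a)*tr(b a^3) - tr(b a^2) = x^3*z - x^2*y - 2*x*z + y
use: tr(a^4 b a) = tr(a)*tr(b a^4) - tr(b a^3) = x^4*z - x^3*y - 3*x^2*z + 2*x*y + z
tr(b a b a) = tr(b a)*tr(b a) - tr(1)   [split at repeated b] = z^2 - 2
apply: tr(b a b) = tr(b)*tr(a b) - tr(a) = y*z - x
use: tr(a b a b a) = tr(a)*tr(b a b a) - tr(b a b) = x*z^2 - y*z - x
tr(a b a b a^2) = tr(a)*tr(a b a b a) - tr(a b a b) = x^2*z^2 - x*y*z - x^2 - z^2 + 2
tr(a^4 b a b) = tr(a)*tr(a b a b a^2) - tr(a b a b a) = x^3*z^2 - x^2*y*z - x^3 - 2*x*z^2 + y*z + 3*x
apply: tr(b^-1 a^4 b a) = tr(a^4 b a)*tr(b) - tr(a^4 b a b) = x^4*y*z - x^3*y^2 - x^3*z^2 - 2*x^2*y*z + x^3 + 2*x*y^2 + 2*x*z^2 - 3*x
tr(a^-1 b^-1 a^4 b) = tr(b^-1 a^4 b)*tr(a) - tr(b^-1 a^4 b a) = -x^4*y*z + x^5 + x^3*y^2 + x^3*z^2 + 2*x^2*y*z - 5*x^3 - 2*x*y^2 - 2*x*z^2 + 5*x
tr(a^-2 b^-1 a^4 b) = tr(a^-1 b^-1 a^4 b)*tr(a) - tr(a^-1 b^-1 a^4 b a) = -x^5*y*z + x^6 + x^4*y^2 + x^4*z^2 + 2*x^3*y*z - 6*x^4 - 2*x^2*y^2 - 2*x^2*z^2 + 9*x^2 - 2

-x^5*y*z + x^6 + x^4*y^2 + x^4*z^2 + 2*x^3*y*z - 6*x^4 - 2*x^2*y^2 - 2*x^2*z^2 + 9*x^2 - 2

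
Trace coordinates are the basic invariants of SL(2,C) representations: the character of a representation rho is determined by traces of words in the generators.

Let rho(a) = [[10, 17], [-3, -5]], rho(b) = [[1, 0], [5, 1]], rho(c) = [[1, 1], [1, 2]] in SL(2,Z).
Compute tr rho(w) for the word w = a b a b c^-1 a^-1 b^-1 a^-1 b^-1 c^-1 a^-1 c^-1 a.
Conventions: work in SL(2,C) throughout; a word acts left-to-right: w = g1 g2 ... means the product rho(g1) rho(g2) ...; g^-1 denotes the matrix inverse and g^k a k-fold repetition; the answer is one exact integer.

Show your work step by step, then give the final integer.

rho(a) = [[10, 17], [-3, -5]]
... * rho(b) = [[1, 0], [5, 1]]  ->  [[95, 17], [-28, -5]]
... * rho(a) = [[10, 17], [-3, -5]]  ->  [[899, 1530], [-265, -451]]
... * rho(b) = [[1, 0], [5, 1]]  ->  [[8549, 1530], [-2520, -451]]
... * rho(c^-1) = [[2, -1], [-1, 1]]  ->  [[15568, -7019], [-4589, 2069]]
... * rho(a^-1) = [[-5, -17], [3, 10]]  ->  [[-98897, -334846], [29152, 98703]]
... * rho(b^-1) = [[1, 0], [-5, 1]]  ->  [[1575333, -334846], [-464363, 98703]]
... * rho(a^-1) = [[-5, -17], [3, 10]]  ->  [[-8881203, -30129121], [2617924, 8881201]]
... * rho(b^-1) = [[1, 0], [-5, 1]]  ->  [[141764402, -30129121], [-41788081, 8881201]]
... * rho(c^-1) = [[2, -1], [-1, 1]]  ->  [[313657925, -171893523], [-92457363, 50669282]]
... * rho(a^-1) = [[-5, -17], [3, 10]]  ->  [[-2083970194, -7051119955], [614294661, 2078467991]]
... * rho(c^-1) = [[2, -1], [-1, 1]]  ->  [[2883179567, -4967149761], [-849878669, 1464173330]]
... * rho(a) = [[10, 17], [-3, -5]]  ->  [[43733244953, 73849801444], [-12891306680, -21768804023]]
tr = 43733244953 + -21768804023 = 21964440930

21964440930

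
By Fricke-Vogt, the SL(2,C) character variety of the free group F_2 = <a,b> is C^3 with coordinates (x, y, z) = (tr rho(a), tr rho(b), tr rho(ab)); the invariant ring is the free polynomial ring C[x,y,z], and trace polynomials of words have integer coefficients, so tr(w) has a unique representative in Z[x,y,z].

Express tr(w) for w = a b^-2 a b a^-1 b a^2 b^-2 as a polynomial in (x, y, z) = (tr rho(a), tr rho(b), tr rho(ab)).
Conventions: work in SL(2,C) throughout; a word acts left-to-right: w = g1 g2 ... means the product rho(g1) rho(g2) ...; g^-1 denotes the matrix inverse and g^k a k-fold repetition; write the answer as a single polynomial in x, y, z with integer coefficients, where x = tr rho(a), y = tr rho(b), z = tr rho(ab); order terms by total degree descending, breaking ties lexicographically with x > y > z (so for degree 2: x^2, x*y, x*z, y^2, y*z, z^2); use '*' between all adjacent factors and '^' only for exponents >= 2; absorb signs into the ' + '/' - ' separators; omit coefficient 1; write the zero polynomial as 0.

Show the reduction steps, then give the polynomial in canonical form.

x^4*y^5*z - x^5*y^4 - x^3*y^6 - 3*x^3*y^4*z^2 + 2*x^2*y^5*z + 3*x^2*y^3*z^3 + 2*x^5*y^2 + 6*x^3*y^4 + 3*x^3*y^2*z^2 - x*y^4*z^2 - x*y^2*z^4 - x^4*y*z - 9*x^2*y^3*z - 2*x^2*y*z^3 - x^5 - 9*x^3*y^2 - x^3*z^2 - x*y^4 + 2*x*y^2*z^2 + 6*x^2*y*z + y^3*z + y*z^3 + 5*x^3 + 4*x*y^2 + 2*x*z^2 - 3*y*z - 5*x

so trace(a^2 b) = trace(a)*trace(b a) - trace(b) = x*z - y
trace(a^2) = trace(a)*trace(a) - trace(1) = x^2 - 2
trace(b^2 a^2) = trace(b)*trace(a^2 b) - trace(a^2) = x*y*z - x^2 - y^2 + 2
reduce: trace(b^2 a) = trace(b)*trace(a b) - trace(a) = y*z - x
trace(a b^2 a^2) = trace(a)*trace(b^2 a^2) - trace(b^2 a) = x^2*y*z - x^3 - x*y^2 - y*z + 3*x
so trace(a b^2 a^3) = trace(a)*trace(a b^2 a^2) - trace(a b^2 a) = x^3*y*z - x^4 - x^2*y^2 - 2*x*y*z + 4*x^2 + y^2 - 2
trace(a b a b) = trace(a b)*trace(a b) - trace(1)   [split at repeated a] = z^2 - 2
reduce: trace(b a b^2 a) = trace(b)*trace(a b a b) - trace(a b a) = y*z^2 - x*z - y
trace(b a b^2) = trace(b)*trace(a b^2) - trace(a b) = y^2*z - x*y - z
so trace(a b a b^2 a) = trace(a)*trace(b a b^2 a) - trace(b a b^2) = x*y*z^2 - x^2*z - y^2*z + z
reduce: trace(a b^2 a^3 b) = trace(a)*trace(a b a b^2 a) - trace(a b a b^2) = x^2*y*z^2 - x^3*z - x*y^2*z - y*z^2 + 2*x*z + y
reduce: trace(a b^-1 a b^2 a^2) = trace(a b^2 a^3)*trace(b) - trace(a b^2 a^3 b) = x^3*y^2*z - x^4*y - x^2*y^3 - x^2*y*z^2 + x^3*z - x*y^2*z + 4*x^2*y + y^3 + y*z^2 - 2*x*z - 3*y
so trace(b^2 a^2 b) = trace(b)*trace(a^2 b^2) - trace(a^2 b) = x*y^2*z - x^2*y - y^3 - x*z + 3*y
trace(a b^2 a^2 b a) = trace(a)*trace(b^2 a^2 b a) - trace(b^2 a^2 b) = x^2*y*z^2 - x^3*z - 2*x*y^2*z + x^2*y + y^3 + 2*x*z - 3*y
so trace(b a b a b a) = trace(a b)*trace(a b a b) - trace(a^-1 b^-1)   [split at repeated a] = z^3 - 3*z
so trace(a^2 b a b a b) = trace(a)*trace(b a b a b a) - trace(b a b a b) = x*z^3 - y*z^2 - 2*x*z + y
trace(b a b a^2) = trace(a)*trace(b a b a) - trace(b a b) = x*z^2 - y*z - x
trace(a^2 b a b a) = trace(a)*trace(b a b a^2) - trace(b a b a) = x^2*z^2 - x*y*z - x^2 - z^2 + 2
so trace(a b^2 a^2 b a b) = trace(b)*trace(a^2 b a b a b) - trace(a^2 b a b a) = x*y*z^3 - x^2*z^2 - y^2*z^2 - x*y*z + x^2 + y^2 + z^2 - 2
trace(a b^-1 a b^2 a^2 b) = trace(a b^2 a^2 b a)*trace(b) - trace(a b^2 a^2 b a b) = x^2*y^2*z^2 - x^3*y*z - 2*x*y^3*z - x*y*z^3 + x^2*y^2 + x^2*z^2 + y^4 + y^2*z^2 + 3*x*y*z - x^2 - 4*y^2 - z^2 + 2
trace(b a^2 b^-1 a b^-1 a b) = trace(a b^-1 a b^2 a^2)*trace(b) - trace(a b^-1 a b^2 a^2 b) = x^3*y^3*z - x^4*y^2 - x^2*y^4 - 2*x^2*y^2*z^2 + 2*x^3*y*z + x*y^3*z + x*y*z^3 + 3*x^2*y^2 - x^2*z^2 - 5*x*y*z + x^2 + y^2 + z^2 - 2
so trace(a^2 b a b a^2) = trace(a)*trace(a b a b a^2) - trace(a b a b a) = x^3*z^2 - x^2*y*z - x^3 - 2*x*z^2 + y*z + 3*x
so trace(a^2 b a b a^2 b) = trace(a)*trace(b a^2 b a b a) - trace(b a^2 b a b) = x^2*z^3 - 2*x*y*z^2 - x^2*z + y^2*z + x*y - z
so trace(a b a b a^2 b^-1 a) = trace(a^2 b a b a^2)*trace(b) - trace(a^2 b a b a^2 b) = x^3*y*z^2 - x^2*y^2*z - x^2*z^3 - x^3*y + x^2*z + 2*x*y + z
so trace(a b a b a b a^2) = trace(a)*trace(b a b a b a^2) - trace(b a b a b a) = x^2*z^3 - x*y*z^2 - 2*x^2*z - z^3 + x*y + 3*z
trace(b a b a b a b a) = trace(a b)*trace(a b a b a b) - trace(a^-1 b^-1 a^-1 b^-1)   [split at repeated a] = z^4 - 4*z^2 + 2
reduce: trace(b a b a b a b) = trace(b)*trace(a b a b a b) - trace(a b a b a) = y*z^3 - x*z^2 - 2*y*z + x
trace(a b a b a b a^2 b) = trace(a)*trace(b a b a b a b a) - trace(b a b a b a b) = x*z^4 - y*z^3 - 3*x*z^2 + 2*y*z + x
so trace(a b a b a^2 b^-1 a b) = trace(a b a b a b a^2)*trace(b) - trace(a b a b a b a^2 b) = x^2*y*z^3 - x*y^2*z^2 - x*z^4 - 2*x^2*y*z + x*y^2 + 3*x*z^2 + y*z - x
trace(b a^2 b^-1 a b^-1 a b a) = trace(a b a b a^2 b^-1 a)*trace(b) - trace(a b a b a^2 b^-1 a b) = x^3*y^2*z^2 - x^2*y^3*z - 2*x^2*y*z^3 - x^3*y^2 + x*y^2*z^2 + x*z^4 + 3*x^2*y*z + x*y^2 - 3*x*z^2 + x
trace(a b a^-1 b a^2 b^-1 a b^-1) = trace(b a^2 b^-1 a b^-1 a b)*trace(a) - trace(b a^2 b^-1 a b^-1 a b a) = x^4*y^3*z - x^5*y^2 - x^3*y^4 - 3*x^3*y^2*z^2 + 2*x^4*y*z + 2*x^2*y^3*z + 3*x^2*y*z^3 + 4*x^3*y^2 - x^3*z^2 - x*y^2*z^2 - x*z^4 - 8*x^2*y*z + x^3 + 4*x*z^2 - 3*x
trace(b a^2 b^-1 a^2 b) = trace(a^2 b^2 a^2)*trace(b) - trace(a^2 b^2 a^2 b) = x^3*y^2*z - x^4*y - x^2*y^3 - x^2*y*z^2 + x^3*z + 3*x^2*y - 2*x*z + y
trace(a b a^-1 b a^2 b^-1 a) = trace(b a^2 b^-1 a^2 b)*trace(a) - trace(b a^2 b^-1 a^2 b a) = x^4*y^2*z - x^5*y - x^3*y^3 - 2*x^3*y*z^2 + x^4*z + x^2*y^2*z + x^2*z^3 + 4*x^3*y - 3*x^2*z - x*y - z
trace(a b^-2 a b a^-1 b a^2 b^-1) = trace(a b a^-1 b a^2 b^-1 a b^-1)*trace(b) - trace(a b a^-1 b a^2 b^-1 a) = x^4*y^4*z - x^5*y^3 - x^3*y^5 - 3*x^3*y^3*z^2 + x^4*y^2*z + 2*x^2*y^4*z + 3*x^2*y^2*z^3 + x^5*y + 5*x^3*y^3 + x^3*y*z^2 - x*y^3*z^2 - x*y*z^4 - x^4*z - 9*x^2*y^2*z - x^2*z^3 - 3*x^3*y + 4*x*y*z^2 + 3*x^2*z - 2*x*y + z
trace(b a^3 b^-2 a b) = trace(a b^2 a^3 b^-1)*trace(b) - trace(a b^2 a^3) = x^3*y^3*z - x^4*y^2 - x^2*y^4 - x^2*y^2*z^2 - x*y^3*z + x^4 + 5*x^2*y^2 + y^4 + y^2*z^2 - 4*x^2 - 4*y^2 + 2
reduce: trace(a b a b a^3 b^-1) = trace(a b a b a^3)*trace(b) - trace(a b a b a^3 b) = x^3*y*z^2 - x^2*y^2*z - x^2*z^3 - x^3*y - x*y*z^2 + 2*x^2*z + y^2*z + z^3 + 2*x*y - 3*z
so trace(b a^3 b^-2 a b a) = trace(a b a b a^3 b^-1)*trace(b) - trace(a b a b a^3) = x^3*y^2*z^2 - x^2*y^3*z - x^2*y*z^3 - x^3*y^2 - x^3*z^2 - x*y^2*z^2 + 3*x^2*y*z + y^3*z + y*z^3 + x^3 + 2*x*y^2 + 2*x*z^2 - 4*y*z - 3*x
trace(a b^-2 a b a^-1 b a^2) = trace(b a^3 b^-2 a b)*trace(a) - trace(b a^3 b^-2 a b a) = x^4*y^3*z - x^5*y^2 - x^3*y^4 - 2*x^3*y^2*z^2 + x^2*y*z^3 + x^5 + 6*x^3*y^2 + x^3*z^2 + x*y^4 + 2*x*y^2*z^2 - 3*x^2*y*z - y^3*z - y*z^3 - 5*x^3 - 6*x*y^2 - 2*x*z^2 + 4*y*z + 5*x
so trace(a b^-2 a b a^-1 b a^2 b^-2) = trace(a b^-2 a b a^-1 b a^2 b^-1)*trace(b) - trace(a b^-2 a b a^-1 b a^2) = x^4*y^5*z - x^5*y^4 - x^3*y^6 - 3*x^3*y^4*z^2 + 2*x^2*y^5*z + 3*x^2*y^3*z^3 + 2*x^5*y^2 + 6*x^3*y^4 + 3*x^3*y^2*z^2 - x*y^4*z^2 - x*y^2*z^4 - x^4*y*z - 9*x^2*y^3*z - 2*x^2*y*z^3 - x^5 - 9*x^3*y^2 - x^3*z^2 - x*y^4 + 2*x*y^2*z^2 + 6*x^2*y*z + y^3*z + y*z^3 + 5*x^3 + 4*x*y^2 + 2*x*z^2 - 3*y*z - 5*x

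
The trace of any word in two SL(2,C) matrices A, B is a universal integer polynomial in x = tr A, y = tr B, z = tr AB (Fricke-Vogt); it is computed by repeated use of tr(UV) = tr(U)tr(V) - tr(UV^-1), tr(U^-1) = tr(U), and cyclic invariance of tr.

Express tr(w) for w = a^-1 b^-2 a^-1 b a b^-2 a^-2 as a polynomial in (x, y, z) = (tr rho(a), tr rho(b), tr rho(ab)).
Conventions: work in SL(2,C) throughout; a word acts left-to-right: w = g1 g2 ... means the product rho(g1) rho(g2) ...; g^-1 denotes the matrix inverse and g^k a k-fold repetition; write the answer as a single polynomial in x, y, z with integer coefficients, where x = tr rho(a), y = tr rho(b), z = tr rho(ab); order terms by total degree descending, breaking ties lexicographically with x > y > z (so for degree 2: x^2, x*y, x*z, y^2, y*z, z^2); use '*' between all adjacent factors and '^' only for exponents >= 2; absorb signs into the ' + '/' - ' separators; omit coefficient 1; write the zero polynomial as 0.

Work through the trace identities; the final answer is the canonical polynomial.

-x^3*y^3*z^2 + 2*x^4*y^2*z + 2*x^2*y^4*z + x^2*y^2*z^3 - x^5*y - 2*x^3*y^3 - x^3*y*z^2 - x*y^5 - 7*x^2*y^2*z - y^4*z - y^2*z^3 + 6*x^3*y + 6*x*y^3 + 3*x*y*z^2 - x^2*z + 3*y^2*z - 8*x*y + z

trace(b a b) = trace(b)*trace(a b) - trace(a) = y*z - x
trace(b a b a) = trace(a b)*trace(a b) - trace(1)   [split at repeated a] = z^2 - 2
trace(a^-1 b a b) = trace(b a b)*trace(a) - trace(b a b a) = x*y*z - x^2 - z^2 + 2
and trace(a^-1 b a b^-1) = trace(a^-1 b a)*trace(b) - trace(a^-1 b a b) = -x*y*z + x^2 + y^2 + z^2 - 2
and trace(b^-1 a^-1 b a b^-1) = trace(a^-1 b a b^-1)*trace(b) - trace(a^-1 b a) = -x*y^2*z + x^2*y + y^3 + y*z^2 - 3*y
trace(a^2) = trace(a)*trace(a) - trace(1) = x^2 - 2
and trace(a^2 b) = trace(a)*trace(b a) - trace(b) = x*z - y
next, trace(a b^-1 a) = trace(a^2)*trace(b) - trace(a^2 b) = x^2*y - x*z - y
and trace(a^2 b a) = trace(a)*trace(a b a) - trace(a b) = x^2*z - x*y - z
and trace(a^2 b a b) = trace(a)*trace(b a b a) - trace(b a b) = x*z^2 - y*z - x
trace(a b a b^-1 a) = trace(a^2 b a)*trace(b) - trace(a^2 b a b) = x^2*y*z - x*y^2 - x*z^2 + x
and trace(a b a b a b) = trace(a b a b)*trace(a b) - trace(b a)   [split at repeated a] = z^3 - 3*z
trace(a b a b^-1 a b) = trace(a b a b a)*trace(b) - trace(a b a b a b) = x*y*z^2 - y^2*z - z^3 - x*y + 3*z
trace(b a b^-1 a b^-1 a) = trace(a b a b^-1 a)*trace(b) - trace(a b a b^-1 a b) = x^2*y^2*z - x*y^3 - 2*x*y*z^2 + y^2*z + z^3 + 2*x*y - 3*z
trace(b^-1 a^-1 b a b^-1 a) = trace(b a b^-1 a b^-1)*trace(a) - trace(b a b^-1 a b^-1 a) = -x^2*y^2*z + x^3*y + x*y^3 + 2*x*y*z^2 - x^2*z - y^2*z - z^3 - 3*x*y + 3*z
trace(a^-1 b^-1 a^-1 b a b^-1) = trace(b^-1 a^-1 b a b^-1)*trace(a) - trace(b^-1 a^-1 b a b^-1 a) = -x*y*z^2 + x^2*z + y^2*z + z^3 - 3*z
trace(a^-1 b a b^-2 a^-1 b^-1) = trace(a^-1 b^-1 a^-1 b a b^-1)*trace(b) - trace(a^-1 b^-1 a^-1 b a) = -x*y^2*z^2 + x^2*y*z + y^3*z + y*z^3 - 3*y*z - x
trace(a b^-1) = trace(a)*trace(b) - trace(a b) = x*y - z
trace(a^-1 b a b^-2 a^-1) = trace(b a b^-2 a^-1)*trace(a) - trace(b a b^-2) = -x^2*y^2*z + x^3*y + x*y^3 + x*y*z^2 - 4*x*y + z
and trace(a^-1 b^-2 a^-1 b a b^-2) = trace(a^-1 b a b^-2 a^-1 b^-1)*trace(b) - trace(a^-1 b a b^-2 a^-1) = -x*y^3*z^2 + 2*x^2*y^2*z + y^4*z + y^2*z^3 - x^3*y - x*y^3 - x*y*z^2 - 3*y^2*z + 3*x*y - z
trace(b^-1 a b^-1) = trace(a b^-1)*trace(b) - trace(a) = x*y^2 - y*z - x
next, trace(a b^-3) = trace(b^-1 a b^-1)*trace(b) - trace(b^-1 a) = x*y^3 - y^2*z - 2*x*y + z
next, trace(b^-1 a b a) = trace(a b a)*trace(b) - trace(a b a b) = x*y*z - y^2 - z^2 + 2
trace(a b a b^-2) = trace(b^-1 a b a)*trace(b) - trace(b^-1 a b a b) = x*y^2*z - y^3 - y*z^2 - x*z + 3*y
and trace(a b a b^-3) = trace(a b a b^-2)*trace(b) - trace(a b a b^-1) = x*y^3*z - y^4 - y^2*z^2 - 2*x*y*z + 4*y^2 + z^2 - 2
next, trace(b a b^-4 a) = trace(a b a b^-3)*trace(b) - trace(a b a b^-2) = x*y^4*z - y^5 - y^3*z^2 - 3*x*y^2*z + 5*y^3 + 2*y*z^2 + x*z - 5*y
and trace(b^-2 a^-1 b a b^-2) = trace(b a b^-4)*trace(a) - trace(b a b^-4 a) = -x*y^4*z + x^2*y^3 + y^5 + y^3*z^2 + 2*x*y^2*z - 2*x^2*y - 5*y^3 - 2*y*z^2 + 5*y
and trace(a^-2 b^-2 a^-1 b a b^-2) = trace(a^-1 b^-2 a^-1 b a b^-2)*trace(a) - trace(a^-1 b^-2 a^-1 b a b^-2 a) = -x^2*y^3*z^2 + 2*x^3*y^2*z + 2*x*y^4*z + x*y^2*z^3 - x^4*y - 2*x^2*y^3 - x^2*y*z^2 - y^5 - y^3*z^2 - 5*x*y^2*z + 5*x^2*y + 5*y^3 + 2*y*z^2 - x*z - 5*y
next, trace(a^-1 b^-2 a^-1 b a b^-2 a^-2) = trace(a^-2 b^-2 a^-1 b a b^-2)*trace(a) - trace(a^-2 b^-2 a^-1 b a b^-2 a) = -x^3*y^3*z^2 + 2*x^4*y^2*z + 2*x^2*y^4*z + x^2*y^2*z^3 - x^5*y - 2*x^3*y^3 - x^3*y*z^2 - x*y^5 - 7*x^2*y^2*z - y^4*z - y^2*z^3 + 6*x^3*y + 6*x*y^3 + 3*x*y*z^2 - x^2*z + 3*y^2*z - 8*x*y + z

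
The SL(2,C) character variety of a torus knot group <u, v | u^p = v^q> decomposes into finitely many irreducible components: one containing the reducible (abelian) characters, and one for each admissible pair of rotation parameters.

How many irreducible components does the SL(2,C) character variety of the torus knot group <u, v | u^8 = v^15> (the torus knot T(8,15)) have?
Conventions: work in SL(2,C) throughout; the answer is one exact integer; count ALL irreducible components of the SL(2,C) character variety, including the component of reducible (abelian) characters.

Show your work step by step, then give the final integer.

For T(8,15): irreducibility forces the central element u^8 = v^15 to one of +I, -I.
This locks tr(u) to 2*cos(pi*alpha/8), alpha in 1..7, and tr(v) to 2*cos(pi*beta/15), beta in 1..14, on each component of irreducible characters.
u^8 = (-1)^alpha I and v^15 = (-1)^beta I must agree, so alpha and beta have equal parity.
count pairs: odd alpha (4 choices) x odd beta (7), plus even alpha (3) x even beta (7): 4*7 + 3*7 = 49.
Total: 49 irreducible-character components + 1 reducible (abelian) component = 50.

50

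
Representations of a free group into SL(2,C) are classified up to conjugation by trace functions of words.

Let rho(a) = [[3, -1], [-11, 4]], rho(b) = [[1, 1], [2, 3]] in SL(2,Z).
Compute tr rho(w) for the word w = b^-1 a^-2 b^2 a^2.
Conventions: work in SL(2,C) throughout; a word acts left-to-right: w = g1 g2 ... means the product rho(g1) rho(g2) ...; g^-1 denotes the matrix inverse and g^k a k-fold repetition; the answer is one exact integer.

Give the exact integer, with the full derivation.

1768

rho(b^-1) = [[3, -1], [-2, 1]]
... * rho(a^-1) = [[4, 1], [11, 3]]  ->  [[1, 0], [3, 1]]
... * rho(a^-1) = [[4, 1], [11, 3]]  ->  [[4, 1], [23, 6]]
... * rho(b) = [[1, 1], [2, 3]]  ->  [[6, 7], [35, 41]]
... * rho(b) = [[1, 1], [2, 3]]  ->  [[20, 27], [117, 158]]
... * rho(a) = [[3, -1], [-11, 4]]  ->  [[-237, 88], [-1387, 515]]
... * rho(a) = [[3, -1], [-11, 4]]  ->  [[-1679, 589], [-9826, 3447]]
tr = -1679 + 3447 = 1768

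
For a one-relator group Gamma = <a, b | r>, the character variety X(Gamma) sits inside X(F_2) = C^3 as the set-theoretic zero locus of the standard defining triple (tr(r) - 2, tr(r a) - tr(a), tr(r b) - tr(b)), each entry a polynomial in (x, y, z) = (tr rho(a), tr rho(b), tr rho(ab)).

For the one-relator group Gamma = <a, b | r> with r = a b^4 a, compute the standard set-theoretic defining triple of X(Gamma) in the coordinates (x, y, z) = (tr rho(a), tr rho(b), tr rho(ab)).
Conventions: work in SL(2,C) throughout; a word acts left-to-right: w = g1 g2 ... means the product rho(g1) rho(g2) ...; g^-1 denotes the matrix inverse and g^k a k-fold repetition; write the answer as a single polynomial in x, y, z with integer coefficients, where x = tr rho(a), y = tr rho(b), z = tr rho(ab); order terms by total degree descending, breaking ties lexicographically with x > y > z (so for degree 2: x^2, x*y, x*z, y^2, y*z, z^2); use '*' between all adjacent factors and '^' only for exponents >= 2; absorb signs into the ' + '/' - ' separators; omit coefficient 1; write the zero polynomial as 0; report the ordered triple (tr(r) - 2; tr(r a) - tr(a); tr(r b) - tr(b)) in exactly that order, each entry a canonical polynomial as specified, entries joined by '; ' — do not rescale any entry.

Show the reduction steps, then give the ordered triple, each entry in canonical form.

x*y^3*z - x^2*y^2 - y^4 - 2*x*y*z + x^2 + 4*y^2 - 4; x^2*y^3*z - x^3*y^2 - x*y^4 - 2*x^2*y*z - y^3*z + x^3 + 5*x*y^2 + 2*y*z - 4*x; y^3*z^2 - x*y^2*z - y^3 - 2*y*z^2 + x*z + 2*y

trace(b a b) = trace(b) trace(a b) - trace(a)  (reduce the b square) = y*z - x
trace(b a b^2) = trace(b) trace(b a b) - trace(b a)  (reduce the b square) = y^2*z - x*y - z
trace(b^4 a) = trace(b) trace(b a b^2) - trace(b a b)  (reduce the b square) = y^3*z - x*y^2 - 2*y*z + x
trace(b^2) = trace(b) trace(b) - trace(1)  (reduce the b square) = y^2 - 2
trace(b^3) = trace(b) trace(b^2) - trace(b)  (reduce the b square) = y^3 - 3*y
trace(b^4) = trace(b) trace(b^3) - trace(b^2)  (reduce the b square) = y^4 - 4*y^2 + 2
trace(a b^4 a) = trace(a) trace(b^4 a) - trace(b^4)  (reduce the a square) = x*y^3*z - x^2*y^2 - y^4 - 2*x*y*z + x^2 + 4*y^2 - 2
trace(b a^2 b) = trace(a) trace(b^2 a) - trace(b^2)   [square of a] = x*y*z - x^2 - y^2 + 2
trace(b a^2) = trace(a) trace(b a) - trace(b)   [square of a] = x*z - y
trace(b^3 a^2) = trace(b) trace(b a^2 b) - trace(b a^2)   [square of b] = x*y^2*z - x^2*y - y^3 - x*z + 3*y
trace(b^2 a^3 b) = trace(a) trace(b^3 a^2) - trace(b^3 a)   [square of a] = x^2*y^2*z - x^3*y - x*y^3 - x^2*z - y^2*z + 4*x*y + z
trace(a^3 b) = trace(a) trace(a b a) - trace(a b)   [square of a] = x^2*z - x*y - z
trace(a^2) = trace(a) trace(a) - trace(1)   [square of a] = x^2 - 2
trace(a^3) = trace(a) trace(a^2) - trace(a)   [square of a] = x^3 - 3*x
trace(b^2 a^3) = trace(b) trace(a^3 b) - trace(a^3)   [square of b] = x^2*y*z - x^3 - x*y^2 - y*z + 3*x
trace(a b^4 a^2) = trace(b) trace(b^2 a^3 b) - trace(b^2 a^3)   [square of b] = x^2*y^3*z - x^3*y^2 - x*y^4 - 2*x^2*y*z - y^3*z + x^3 + 5*x*y^2 + 2*y*z - 3*x
trace(a b a b) = trace(a b) trace(a b) - trace(1)  (split on a) = z^2 - 2
trace(b a b a b) = trace(b) trace(a b a b) - trace(a b a)  (reduce the b square) = y*z^2 - x*z - y
trace(a b a b^3) = trace(b) trace(b a b a b) - trace(b a b a)  (reduce the b square) = y^2*z^2 - x*y*z - y^2 - z^2 + 2
trace(a b^4 a b) = trace(b) trace(a b a b^3) - trace(a b a b^2)  (reduce the b square) = y^3*z^2 - x*y^2*z - y^3 - 2*y*z^2 + x*z + 3*y
assemble the triple (trace(r) - 2; trace(r a) - x; trace(r b) - y)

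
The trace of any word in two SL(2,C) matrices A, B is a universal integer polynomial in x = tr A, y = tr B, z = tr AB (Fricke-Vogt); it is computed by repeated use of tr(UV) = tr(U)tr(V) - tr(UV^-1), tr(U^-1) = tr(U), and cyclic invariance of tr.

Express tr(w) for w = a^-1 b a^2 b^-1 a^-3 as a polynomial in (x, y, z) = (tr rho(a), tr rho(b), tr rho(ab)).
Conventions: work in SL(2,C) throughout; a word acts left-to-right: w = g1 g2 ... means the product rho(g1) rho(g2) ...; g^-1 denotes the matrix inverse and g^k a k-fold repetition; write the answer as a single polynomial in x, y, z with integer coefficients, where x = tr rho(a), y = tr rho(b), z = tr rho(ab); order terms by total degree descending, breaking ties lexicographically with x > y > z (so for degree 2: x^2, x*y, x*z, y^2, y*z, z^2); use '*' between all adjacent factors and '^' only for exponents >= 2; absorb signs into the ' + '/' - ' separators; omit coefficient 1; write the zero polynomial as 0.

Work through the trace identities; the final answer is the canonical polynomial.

use: tr(b^2 a) = tr(b) tr(a b) - tr(a)   [square of b] = y*z - x
use: tr(b^2) = tr(b) tr(b) - tr(1)   [square of b] = y^2 - 2
apply: tr(b a^2 b) = tr(a) tr(b^2 a) - tr(b^2)   [square of a] = x*y*z - x^2 - y^2 + 2
apply: tr(b a b a) = tr(b a) tr(b a) - tr(1)   [split at a repeated b] = z^2 - 2
apply: tr(b a^2 b a) = tr(a) tr(b a b a) - tr(b a b)   [square of a] = x*z^2 - y*z - x
tr(a^-1 b a^2 b) = tr(b a^2 b) tr(a) - tr(b a^2 b a)   [inverse elimination on a] = x^2*y*z - x^3 - x*y^2 - x*z^2 + y*z + 3*x
tr(b a^2 b^-1 a^-1) = tr(a^-1 b a^2) tr(b) - tr(a^-1 b a^2 b)   [inverse elimination on b] = -x^2*y*z + x^3 + x*y^2 + x*z^2 - 3*x
use: tr(a^2) = tr(a) tr(a) - tr(1)   [square of a] = x^2 - 2
apply: tr(b a^2 b^-1 a^-2) = tr(b a^2 b^-1 a^-1) tr(a) - tr(b a^2 b^-1)   [inverse elimination on a] = -x^3*y*z + x^4 + x^2*y^2 + x^2*z^2 - 4*x^2 + 2
tr(a^-2 b a^2 b^-1 a^-1) = tr(b a^2 b^-1 a^-2) tr(a) - tr(b a^2 b^-1 a^-1)   [inverse elimination on a] = -x^4*y*z + x^5 + x^3*y^2 + x^3*z^2 + x^2*y*z - 5*x^3 - x*y^2 - x*z^2 + 5*x
tr(a^-1 b a^2 b^-1 a^-3) = tr(a^-2 b a^2 b^-1 a^-1) tr(a) - tr(a^-2 b a^2 b^-1)   [inverse elimination on a] = -x^5*y*z + x^6 + x^4*y^2 + x^4*z^2 + 2*x^3*y*z - 6*x^4 - 2*x^2*y^2 - 2*x^2*z^2 + 9*x^2 - 2

-x^5*y*z + x^6 + x^4*y^2 + x^4*z^2 + 2*x^3*y*z - 6*x^4 - 2*x^2*y^2 - 2*x^2*z^2 + 9*x^2 - 2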